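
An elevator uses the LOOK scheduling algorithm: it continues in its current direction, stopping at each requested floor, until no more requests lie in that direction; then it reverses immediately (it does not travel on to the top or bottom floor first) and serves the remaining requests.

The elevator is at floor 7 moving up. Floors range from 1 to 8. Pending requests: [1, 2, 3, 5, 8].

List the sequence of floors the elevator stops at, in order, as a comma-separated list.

Current: 7, moving UP
Serve above first (ascending): [8]
Then reverse, serve below (descending): [5, 3, 2, 1]

Answer: 8, 5, 3, 2, 1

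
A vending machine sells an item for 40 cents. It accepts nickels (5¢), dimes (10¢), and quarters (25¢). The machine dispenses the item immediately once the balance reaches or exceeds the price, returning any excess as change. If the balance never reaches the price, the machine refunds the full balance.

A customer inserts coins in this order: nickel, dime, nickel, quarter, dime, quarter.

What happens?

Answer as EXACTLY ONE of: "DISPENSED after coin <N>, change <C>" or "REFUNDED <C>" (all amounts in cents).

Answer: DISPENSED after coin 4, change 5

Derivation:
Price: 40¢
Coin 1 (nickel, 5¢): balance = 5¢
Coin 2 (dime, 10¢): balance = 15¢
Coin 3 (nickel, 5¢): balance = 20¢
Coin 4 (quarter, 25¢): balance = 45¢
  → balance >= price → DISPENSE, change = 45 - 40 = 5¢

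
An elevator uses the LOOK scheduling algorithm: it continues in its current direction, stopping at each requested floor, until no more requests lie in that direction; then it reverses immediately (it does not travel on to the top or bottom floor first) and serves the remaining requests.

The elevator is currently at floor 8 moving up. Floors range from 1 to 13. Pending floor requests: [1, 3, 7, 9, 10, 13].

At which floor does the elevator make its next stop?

Current floor: 8, direction: up
Requests above: [9, 10, 13]
Requests below: [1, 3, 7]
Moving up and requests lie above → nearest above is min([9, 10, 13]) = 9

Answer: 9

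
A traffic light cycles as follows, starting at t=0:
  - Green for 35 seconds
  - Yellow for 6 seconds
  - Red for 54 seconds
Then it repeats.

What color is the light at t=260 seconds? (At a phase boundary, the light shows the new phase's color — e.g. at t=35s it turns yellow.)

Answer: red

Derivation:
Cycle length = 35 + 6 + 54 = 95s
t = 260, phase_t = 260 mod 95 = 70
70 >= 41 → RED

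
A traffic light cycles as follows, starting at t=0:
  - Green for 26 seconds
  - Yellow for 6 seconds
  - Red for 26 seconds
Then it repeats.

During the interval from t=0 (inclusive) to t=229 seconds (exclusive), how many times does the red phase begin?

Answer: 4

Derivation:
Cycle = 26+6+26 = 58s
red phase starts at t = k*58 + 32 for k=0,1,2,...
Need k*58+32 < 229 → k < 3.397
k ∈ {0, ..., 3} → 4 starts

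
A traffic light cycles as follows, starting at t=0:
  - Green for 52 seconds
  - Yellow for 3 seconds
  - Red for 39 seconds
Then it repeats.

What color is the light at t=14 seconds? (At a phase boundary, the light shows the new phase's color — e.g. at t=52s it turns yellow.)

Answer: green

Derivation:
Cycle length = 52 + 3 + 39 = 94s
t = 14, phase_t = 14 mod 94 = 14
14 < 52 (green end) → GREEN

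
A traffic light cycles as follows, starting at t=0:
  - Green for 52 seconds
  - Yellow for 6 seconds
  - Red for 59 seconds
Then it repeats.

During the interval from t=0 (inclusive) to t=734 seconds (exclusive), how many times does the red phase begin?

Cycle = 52+6+59 = 117s
red phase starts at t = k*117 + 58 for k=0,1,2,...
Need k*117+58 < 734 → k < 5.778
k ∈ {0, ..., 5} → 6 starts

Answer: 6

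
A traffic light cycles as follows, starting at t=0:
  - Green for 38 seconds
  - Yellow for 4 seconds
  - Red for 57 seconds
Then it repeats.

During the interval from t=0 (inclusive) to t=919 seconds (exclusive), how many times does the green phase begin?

Answer: 10

Derivation:
Cycle = 38+4+57 = 99s
green phase starts at t = k*99 + 0 for k=0,1,2,...
Need k*99+0 < 919 → k < 9.283
k ∈ {0, ..., 9} → 10 starts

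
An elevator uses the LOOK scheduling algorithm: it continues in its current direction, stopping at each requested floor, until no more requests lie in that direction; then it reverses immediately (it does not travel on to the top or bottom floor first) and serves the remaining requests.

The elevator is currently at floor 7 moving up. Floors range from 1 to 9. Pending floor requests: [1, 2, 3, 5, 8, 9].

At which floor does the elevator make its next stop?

Current floor: 7, direction: up
Requests above: [8, 9]
Requests below: [1, 2, 3, 5]
Moving up and requests lie above → nearest above is min([8, 9]) = 8

Answer: 8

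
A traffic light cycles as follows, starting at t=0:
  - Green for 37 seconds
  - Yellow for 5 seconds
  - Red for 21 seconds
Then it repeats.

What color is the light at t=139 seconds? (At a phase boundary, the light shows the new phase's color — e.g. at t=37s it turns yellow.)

Answer: green

Derivation:
Cycle length = 37 + 5 + 21 = 63s
t = 139, phase_t = 139 mod 63 = 13
13 < 37 (green end) → GREEN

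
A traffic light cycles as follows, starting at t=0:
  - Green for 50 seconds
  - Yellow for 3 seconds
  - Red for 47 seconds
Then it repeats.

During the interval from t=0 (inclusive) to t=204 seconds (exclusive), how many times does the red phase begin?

Cycle = 50+3+47 = 100s
red phase starts at t = k*100 + 53 for k=0,1,2,...
Need k*100+53 < 204 → k < 1.510
k ∈ {0, ..., 1} → 2 starts

Answer: 2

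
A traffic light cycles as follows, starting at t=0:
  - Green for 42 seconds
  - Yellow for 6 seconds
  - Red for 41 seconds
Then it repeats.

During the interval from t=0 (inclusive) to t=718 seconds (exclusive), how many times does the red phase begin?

Answer: 8

Derivation:
Cycle = 42+6+41 = 89s
red phase starts at t = k*89 + 48 for k=0,1,2,...
Need k*89+48 < 718 → k < 7.528
k ∈ {0, ..., 7} → 8 starts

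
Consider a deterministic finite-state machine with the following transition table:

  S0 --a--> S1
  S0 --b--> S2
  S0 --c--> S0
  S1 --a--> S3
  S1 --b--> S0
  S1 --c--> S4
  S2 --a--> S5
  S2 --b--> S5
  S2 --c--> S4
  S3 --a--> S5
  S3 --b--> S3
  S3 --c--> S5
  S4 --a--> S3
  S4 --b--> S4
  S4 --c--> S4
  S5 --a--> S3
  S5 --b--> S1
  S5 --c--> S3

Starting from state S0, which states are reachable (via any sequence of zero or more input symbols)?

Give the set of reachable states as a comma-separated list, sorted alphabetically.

BFS from S0:
  visit S0: S0--a-->S1 (new), S0--b-->S2 (new), S0--c-->S0 (seen)
  visit S1: S1--a-->S3 (new), S1--b-->S0 (seen), S1--c-->S4 (new)
  visit S2: S2--a-->S5 (new), S2--b-->S5 (seen), S2--c-->S4 (seen)
  visit S3: S3--a-->S5 (seen), S3--b-->S3 (seen), S3--c-->S5 (seen)
  visit S4: S4--a-->S3 (seen), S4--b-->S4 (seen), S4--c-->S4 (seen)
  visit S5: S5--a-->S3 (seen), S5--b-->S1 (seen), S5--c-->S3 (seen)

Answer: S0, S1, S2, S3, S4, S5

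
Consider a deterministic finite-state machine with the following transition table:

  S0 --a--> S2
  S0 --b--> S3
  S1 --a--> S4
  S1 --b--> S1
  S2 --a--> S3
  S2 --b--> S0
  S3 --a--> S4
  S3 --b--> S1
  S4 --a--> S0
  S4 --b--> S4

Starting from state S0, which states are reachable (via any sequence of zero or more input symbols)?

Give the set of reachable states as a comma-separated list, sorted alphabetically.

BFS from S0:
  visit S0: S0--a-->S2 (new), S0--b-->S3 (new)
  visit S2: S2--a-->S3 (seen), S2--b-->S0 (seen)
  visit S3: S3--a-->S4 (new), S3--b-->S1 (new)
  visit S4: S4--a-->S0 (seen), S4--b-->S4 (seen)
  visit S1: S1--a-->S4 (seen), S1--b-->S1 (seen)

Answer: S0, S1, S2, S3, S4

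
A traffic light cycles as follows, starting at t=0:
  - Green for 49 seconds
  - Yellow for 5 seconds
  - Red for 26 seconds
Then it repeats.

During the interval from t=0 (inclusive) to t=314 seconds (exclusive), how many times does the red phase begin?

Cycle = 49+5+26 = 80s
red phase starts at t = k*80 + 54 for k=0,1,2,...
Need k*80+54 < 314 → k < 3.250
k ∈ {0, ..., 3} → 4 starts

Answer: 4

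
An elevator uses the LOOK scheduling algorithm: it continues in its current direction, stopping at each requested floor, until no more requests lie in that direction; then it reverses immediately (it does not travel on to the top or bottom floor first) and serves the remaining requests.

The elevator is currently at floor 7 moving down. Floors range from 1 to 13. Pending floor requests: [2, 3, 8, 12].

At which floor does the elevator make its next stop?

Answer: 3

Derivation:
Current floor: 7, direction: down
Requests above: [8, 12]
Requests below: [2, 3]
Moving down and requests lie below → nearest below is max([2, 3]) = 3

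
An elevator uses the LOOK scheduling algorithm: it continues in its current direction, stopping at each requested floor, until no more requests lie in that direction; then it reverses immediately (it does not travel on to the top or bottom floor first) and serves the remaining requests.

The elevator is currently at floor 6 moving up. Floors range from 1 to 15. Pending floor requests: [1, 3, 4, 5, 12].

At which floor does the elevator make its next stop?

Answer: 12

Derivation:
Current floor: 6, direction: up
Requests above: [12]
Requests below: [1, 3, 4, 5]
Moving up and requests lie above → nearest above is min([12]) = 12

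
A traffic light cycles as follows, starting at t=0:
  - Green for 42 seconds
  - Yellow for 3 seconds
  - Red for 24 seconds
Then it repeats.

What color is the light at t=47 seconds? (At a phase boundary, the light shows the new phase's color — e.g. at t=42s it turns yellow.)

Cycle length = 42 + 3 + 24 = 69s
t = 47, phase_t = 47 mod 69 = 47
47 >= 45 → RED

Answer: red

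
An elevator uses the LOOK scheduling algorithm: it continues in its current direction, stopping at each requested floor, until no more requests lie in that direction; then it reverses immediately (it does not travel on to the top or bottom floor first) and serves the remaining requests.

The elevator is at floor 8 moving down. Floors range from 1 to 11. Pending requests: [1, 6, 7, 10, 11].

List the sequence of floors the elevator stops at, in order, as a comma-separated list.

Current: 8, moving DOWN
Serve below first (descending): [7, 6, 1]
Then reverse, serve above (ascending): [10, 11]

Answer: 7, 6, 1, 10, 11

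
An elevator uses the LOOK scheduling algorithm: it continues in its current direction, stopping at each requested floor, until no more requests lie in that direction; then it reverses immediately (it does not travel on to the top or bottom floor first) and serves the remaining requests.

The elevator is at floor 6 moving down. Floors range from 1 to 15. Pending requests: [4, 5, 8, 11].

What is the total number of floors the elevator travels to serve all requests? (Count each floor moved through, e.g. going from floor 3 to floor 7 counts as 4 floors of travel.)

Start at floor 6 moving down, LOOK stop order: [5, 4, 8, 11]
  6 → 5: |5-6| = 1, total = 1
  5 → 4: |4-5| = 1, total = 2
  4 → 8: |8-4| = 4, total = 6
  8 → 11: |11-8| = 3, total = 9

Answer: 9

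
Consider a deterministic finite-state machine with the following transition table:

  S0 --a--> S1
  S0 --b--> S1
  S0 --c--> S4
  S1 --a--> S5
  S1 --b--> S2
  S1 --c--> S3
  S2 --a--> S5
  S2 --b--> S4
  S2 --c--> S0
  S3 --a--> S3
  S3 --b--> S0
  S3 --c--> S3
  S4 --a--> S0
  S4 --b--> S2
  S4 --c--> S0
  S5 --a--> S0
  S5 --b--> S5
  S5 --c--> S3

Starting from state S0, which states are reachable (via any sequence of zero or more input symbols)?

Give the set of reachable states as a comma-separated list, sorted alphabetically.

BFS from S0:
  visit S0: S0--a-->S1 (new), S0--b-->S1 (seen), S0--c-->S4 (new)
  visit S1: S1--a-->S5 (new), S1--b-->S2 (new), S1--c-->S3 (new)
  visit S4: S4--a-->S0 (seen), S4--b-->S2 (seen), S4--c-->S0 (seen)
  visit S5: S5--a-->S0 (seen), S5--b-->S5 (seen), S5--c-->S3 (seen)
  visit S2: S2--a-->S5 (seen), S2--b-->S4 (seen), S2--c-->S0 (seen)
  visit S3: S3--a-->S3 (seen), S3--b-->S0 (seen), S3--c-->S3 (seen)

Answer: S0, S1, S2, S3, S4, S5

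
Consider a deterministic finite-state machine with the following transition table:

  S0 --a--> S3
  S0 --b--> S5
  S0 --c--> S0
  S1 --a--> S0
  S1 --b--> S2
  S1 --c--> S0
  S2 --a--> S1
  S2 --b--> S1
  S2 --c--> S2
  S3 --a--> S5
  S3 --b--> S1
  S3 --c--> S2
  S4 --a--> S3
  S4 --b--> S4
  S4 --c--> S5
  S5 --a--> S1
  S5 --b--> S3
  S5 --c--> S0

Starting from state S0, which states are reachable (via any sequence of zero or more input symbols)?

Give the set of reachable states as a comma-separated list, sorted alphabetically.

BFS from S0:
  visit S0: S0--a-->S3 (new), S0--b-->S5 (new), S0--c-->S0 (seen)
  visit S3: S3--a-->S5 (seen), S3--b-->S1 (new), S3--c-->S2 (new)
  visit S5: S5--a-->S1 (seen), S5--b-->S3 (seen), S5--c-->S0 (seen)
  visit S1: S1--a-->S0 (seen), S1--b-->S2 (seen), S1--c-->S0 (seen)
  visit S2: S2--a-->S1 (seen), S2--b-->S1 (seen), S2--c-->S2 (seen)

Answer: S0, S1, S2, S3, S5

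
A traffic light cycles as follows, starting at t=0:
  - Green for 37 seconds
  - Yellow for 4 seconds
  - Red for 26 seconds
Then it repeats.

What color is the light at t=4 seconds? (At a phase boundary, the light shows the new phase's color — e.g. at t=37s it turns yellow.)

Cycle length = 37 + 4 + 26 = 67s
t = 4, phase_t = 4 mod 67 = 4
4 < 37 (green end) → GREEN

Answer: green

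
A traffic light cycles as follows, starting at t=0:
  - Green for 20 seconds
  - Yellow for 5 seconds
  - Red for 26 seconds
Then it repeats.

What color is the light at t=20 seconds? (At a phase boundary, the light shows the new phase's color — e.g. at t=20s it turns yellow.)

Answer: yellow

Derivation:
Cycle length = 20 + 5 + 26 = 51s
t = 20, phase_t = 20 mod 51 = 20
20 <= 20 < 25 (yellow end) → YELLOW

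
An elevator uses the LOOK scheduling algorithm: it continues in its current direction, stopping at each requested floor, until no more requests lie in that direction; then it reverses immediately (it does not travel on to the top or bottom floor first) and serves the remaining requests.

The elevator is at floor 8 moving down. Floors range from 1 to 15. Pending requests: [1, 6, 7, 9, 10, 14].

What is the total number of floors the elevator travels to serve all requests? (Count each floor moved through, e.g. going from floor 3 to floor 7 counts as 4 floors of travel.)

Start at floor 8 moving down, LOOK stop order: [7, 6, 1, 9, 10, 14]
  8 → 7: |7-8| = 1, total = 1
  7 → 6: |6-7| = 1, total = 2
  6 → 1: |1-6| = 5, total = 7
  1 → 9: |9-1| = 8, total = 15
  9 → 10: |10-9| = 1, total = 16
  10 → 14: |14-10| = 4, total = 20

Answer: 20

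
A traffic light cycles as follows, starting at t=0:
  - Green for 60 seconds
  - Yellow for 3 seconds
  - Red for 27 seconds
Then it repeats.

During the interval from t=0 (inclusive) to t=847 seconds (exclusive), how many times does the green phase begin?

Answer: 10

Derivation:
Cycle = 60+3+27 = 90s
green phase starts at t = k*90 + 0 for k=0,1,2,...
Need k*90+0 < 847 → k < 9.411
k ∈ {0, ..., 9} → 10 starts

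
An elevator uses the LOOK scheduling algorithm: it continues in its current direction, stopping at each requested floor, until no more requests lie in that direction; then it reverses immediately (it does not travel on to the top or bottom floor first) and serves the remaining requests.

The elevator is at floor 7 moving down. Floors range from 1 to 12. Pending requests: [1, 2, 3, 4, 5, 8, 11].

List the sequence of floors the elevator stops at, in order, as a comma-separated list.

Answer: 5, 4, 3, 2, 1, 8, 11

Derivation:
Current: 7, moving DOWN
Serve below first (descending): [5, 4, 3, 2, 1]
Then reverse, serve above (ascending): [8, 11]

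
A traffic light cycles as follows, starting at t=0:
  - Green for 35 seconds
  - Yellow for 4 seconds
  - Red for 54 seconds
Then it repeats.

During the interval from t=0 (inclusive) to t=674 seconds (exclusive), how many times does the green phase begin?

Cycle = 35+4+54 = 93s
green phase starts at t = k*93 + 0 for k=0,1,2,...
Need k*93+0 < 674 → k < 7.247
k ∈ {0, ..., 7} → 8 starts

Answer: 8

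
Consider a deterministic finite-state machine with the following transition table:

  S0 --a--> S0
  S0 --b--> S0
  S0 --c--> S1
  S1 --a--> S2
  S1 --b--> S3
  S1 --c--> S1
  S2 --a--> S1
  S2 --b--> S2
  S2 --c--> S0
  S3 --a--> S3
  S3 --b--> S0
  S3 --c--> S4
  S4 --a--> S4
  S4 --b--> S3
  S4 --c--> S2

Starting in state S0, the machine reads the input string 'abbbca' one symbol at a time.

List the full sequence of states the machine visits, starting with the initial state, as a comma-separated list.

Answer: S0, S0, S0, S0, S0, S1, S2

Derivation:
Start: S0
  read 'a': S0 --a--> S0
  read 'b': S0 --b--> S0
  read 'b': S0 --b--> S0
  read 'b': S0 --b--> S0
  read 'c': S0 --c--> S1
  read 'a': S1 --a--> S2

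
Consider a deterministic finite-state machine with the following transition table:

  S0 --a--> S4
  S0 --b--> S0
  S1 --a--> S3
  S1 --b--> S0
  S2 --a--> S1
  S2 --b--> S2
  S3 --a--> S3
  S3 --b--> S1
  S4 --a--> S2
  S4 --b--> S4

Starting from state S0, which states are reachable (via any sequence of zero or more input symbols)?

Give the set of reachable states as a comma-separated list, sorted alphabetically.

BFS from S0:
  visit S0: S0--a-->S4 (new), S0--b-->S0 (seen)
  visit S4: S4--a-->S2 (new), S4--b-->S4 (seen)
  visit S2: S2--a-->S1 (new), S2--b-->S2 (seen)
  visit S1: S1--a-->S3 (new), S1--b-->S0 (seen)
  visit S3: S3--a-->S3 (seen), S3--b-->S1 (seen)

Answer: S0, S1, S2, S3, S4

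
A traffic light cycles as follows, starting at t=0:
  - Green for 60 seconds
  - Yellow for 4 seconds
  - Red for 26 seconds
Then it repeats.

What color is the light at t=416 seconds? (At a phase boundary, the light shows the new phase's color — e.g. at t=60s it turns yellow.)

Cycle length = 60 + 4 + 26 = 90s
t = 416, phase_t = 416 mod 90 = 56
56 < 60 (green end) → GREEN

Answer: green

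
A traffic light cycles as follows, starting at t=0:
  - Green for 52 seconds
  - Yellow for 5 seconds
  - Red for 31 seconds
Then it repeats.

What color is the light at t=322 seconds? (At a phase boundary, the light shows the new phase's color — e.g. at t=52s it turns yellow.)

Cycle length = 52 + 5 + 31 = 88s
t = 322, phase_t = 322 mod 88 = 58
58 >= 57 → RED

Answer: red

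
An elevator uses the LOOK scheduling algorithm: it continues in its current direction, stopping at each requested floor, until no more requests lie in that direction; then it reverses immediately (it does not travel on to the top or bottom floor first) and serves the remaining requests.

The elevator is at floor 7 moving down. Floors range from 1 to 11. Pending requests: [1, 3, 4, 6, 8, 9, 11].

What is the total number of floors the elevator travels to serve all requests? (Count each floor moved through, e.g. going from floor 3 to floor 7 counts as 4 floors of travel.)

Answer: 16

Derivation:
Start at floor 7 moving down, LOOK stop order: [6, 4, 3, 1, 8, 9, 11]
  7 → 6: |6-7| = 1, total = 1
  6 → 4: |4-6| = 2, total = 3
  4 → 3: |3-4| = 1, total = 4
  3 → 1: |1-3| = 2, total = 6
  1 → 8: |8-1| = 7, total = 13
  8 → 9: |9-8| = 1, total = 14
  9 → 11: |11-9| = 2, total = 16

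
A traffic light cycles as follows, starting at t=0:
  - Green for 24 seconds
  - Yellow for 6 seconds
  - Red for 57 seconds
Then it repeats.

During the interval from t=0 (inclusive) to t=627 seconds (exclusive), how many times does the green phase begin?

Answer: 8

Derivation:
Cycle = 24+6+57 = 87s
green phase starts at t = k*87 + 0 for k=0,1,2,...
Need k*87+0 < 627 → k < 7.207
k ∈ {0, ..., 7} → 8 starts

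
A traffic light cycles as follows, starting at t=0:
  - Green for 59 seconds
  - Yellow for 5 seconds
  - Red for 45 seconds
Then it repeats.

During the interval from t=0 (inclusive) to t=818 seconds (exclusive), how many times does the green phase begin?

Cycle = 59+5+45 = 109s
green phase starts at t = k*109 + 0 for k=0,1,2,...
Need k*109+0 < 818 → k < 7.505
k ∈ {0, ..., 7} → 8 starts

Answer: 8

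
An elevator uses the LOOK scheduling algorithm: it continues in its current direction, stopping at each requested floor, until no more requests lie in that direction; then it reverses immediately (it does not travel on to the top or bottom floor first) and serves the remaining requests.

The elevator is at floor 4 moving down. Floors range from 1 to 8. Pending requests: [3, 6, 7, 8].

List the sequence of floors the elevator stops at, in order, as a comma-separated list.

Current: 4, moving DOWN
Serve below first (descending): [3]
Then reverse, serve above (ascending): [6, 7, 8]

Answer: 3, 6, 7, 8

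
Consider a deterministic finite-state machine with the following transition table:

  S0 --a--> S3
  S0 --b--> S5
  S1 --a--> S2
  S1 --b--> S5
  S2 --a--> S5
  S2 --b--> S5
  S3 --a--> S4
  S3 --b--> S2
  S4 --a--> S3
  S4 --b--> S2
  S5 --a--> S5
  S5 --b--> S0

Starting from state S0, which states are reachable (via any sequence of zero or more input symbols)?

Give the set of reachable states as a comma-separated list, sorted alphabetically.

BFS from S0:
  visit S0: S0--a-->S3 (new), S0--b-->S5 (new)
  visit S3: S3--a-->S4 (new), S3--b-->S2 (new)
  visit S5: S5--a-->S5 (seen), S5--b-->S0 (seen)
  visit S4: S4--a-->S3 (seen), S4--b-->S2 (seen)
  visit S2: S2--a-->S5 (seen), S2--b-->S5 (seen)

Answer: S0, S2, S3, S4, S5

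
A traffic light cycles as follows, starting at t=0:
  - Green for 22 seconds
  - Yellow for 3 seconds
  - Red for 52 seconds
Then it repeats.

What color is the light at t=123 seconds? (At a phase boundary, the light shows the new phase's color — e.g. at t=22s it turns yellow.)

Cycle length = 22 + 3 + 52 = 77s
t = 123, phase_t = 123 mod 77 = 46
46 >= 25 → RED

Answer: red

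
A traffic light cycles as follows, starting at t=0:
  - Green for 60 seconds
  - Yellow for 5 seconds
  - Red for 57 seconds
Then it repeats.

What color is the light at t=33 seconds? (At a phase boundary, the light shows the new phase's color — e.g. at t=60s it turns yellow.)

Cycle length = 60 + 5 + 57 = 122s
t = 33, phase_t = 33 mod 122 = 33
33 < 60 (green end) → GREEN

Answer: green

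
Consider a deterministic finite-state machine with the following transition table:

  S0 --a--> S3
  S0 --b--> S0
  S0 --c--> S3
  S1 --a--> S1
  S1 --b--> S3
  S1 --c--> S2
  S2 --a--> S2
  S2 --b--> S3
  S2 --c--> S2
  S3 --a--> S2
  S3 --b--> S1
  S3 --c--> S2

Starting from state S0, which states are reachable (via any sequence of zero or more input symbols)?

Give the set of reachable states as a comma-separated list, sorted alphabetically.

BFS from S0:
  visit S0: S0--a-->S3 (new), S0--b-->S0 (seen), S0--c-->S3 (seen)
  visit S3: S3--a-->S2 (new), S3--b-->S1 (new), S3--c-->S2 (seen)
  visit S2: S2--a-->S2 (seen), S2--b-->S3 (seen), S2--c-->S2 (seen)
  visit S1: S1--a-->S1 (seen), S1--b-->S3 (seen), S1--c-->S2 (seen)

Answer: S0, S1, S2, S3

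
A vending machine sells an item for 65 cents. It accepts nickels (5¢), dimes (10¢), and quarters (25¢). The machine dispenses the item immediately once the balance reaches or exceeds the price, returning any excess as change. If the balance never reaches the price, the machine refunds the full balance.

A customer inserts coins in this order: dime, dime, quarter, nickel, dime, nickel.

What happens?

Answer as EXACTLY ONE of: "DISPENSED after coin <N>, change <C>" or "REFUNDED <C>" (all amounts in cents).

Answer: DISPENSED after coin 6, change 0

Derivation:
Price: 65¢
Coin 1 (dime, 10¢): balance = 10¢
Coin 2 (dime, 10¢): balance = 20¢
Coin 3 (quarter, 25¢): balance = 45¢
Coin 4 (nickel, 5¢): balance = 50¢
Coin 5 (dime, 10¢): balance = 60¢
Coin 6 (nickel, 5¢): balance = 65¢
  → balance >= price → DISPENSE, change = 65 - 65 = 0¢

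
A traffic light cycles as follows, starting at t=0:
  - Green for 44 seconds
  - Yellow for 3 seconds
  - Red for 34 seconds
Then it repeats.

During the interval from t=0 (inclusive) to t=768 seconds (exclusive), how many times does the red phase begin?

Answer: 9

Derivation:
Cycle = 44+3+34 = 81s
red phase starts at t = k*81 + 47 for k=0,1,2,...
Need k*81+47 < 768 → k < 8.901
k ∈ {0, ..., 8} → 9 starts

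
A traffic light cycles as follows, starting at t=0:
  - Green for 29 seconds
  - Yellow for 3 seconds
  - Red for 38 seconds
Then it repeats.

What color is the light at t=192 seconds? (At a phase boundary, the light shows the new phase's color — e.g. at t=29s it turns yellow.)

Answer: red

Derivation:
Cycle length = 29 + 3 + 38 = 70s
t = 192, phase_t = 192 mod 70 = 52
52 >= 32 → RED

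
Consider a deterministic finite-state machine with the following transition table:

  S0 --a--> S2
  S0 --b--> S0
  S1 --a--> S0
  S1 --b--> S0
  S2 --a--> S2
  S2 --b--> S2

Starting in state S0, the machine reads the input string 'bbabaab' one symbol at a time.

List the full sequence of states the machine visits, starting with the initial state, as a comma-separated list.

Start: S0
  read 'b': S0 --b--> S0
  read 'b': S0 --b--> S0
  read 'a': S0 --a--> S2
  read 'b': S2 --b--> S2
  read 'a': S2 --a--> S2
  read 'a': S2 --a--> S2
  read 'b': S2 --b--> S2

Answer: S0, S0, S0, S2, S2, S2, S2, S2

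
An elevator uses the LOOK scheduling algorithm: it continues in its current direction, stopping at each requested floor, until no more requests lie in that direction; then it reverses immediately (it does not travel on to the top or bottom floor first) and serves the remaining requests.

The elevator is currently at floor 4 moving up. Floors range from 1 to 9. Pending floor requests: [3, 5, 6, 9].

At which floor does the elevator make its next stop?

Answer: 5

Derivation:
Current floor: 4, direction: up
Requests above: [5, 6, 9]
Requests below: [3]
Moving up and requests lie above → nearest above is min([5, 6, 9]) = 5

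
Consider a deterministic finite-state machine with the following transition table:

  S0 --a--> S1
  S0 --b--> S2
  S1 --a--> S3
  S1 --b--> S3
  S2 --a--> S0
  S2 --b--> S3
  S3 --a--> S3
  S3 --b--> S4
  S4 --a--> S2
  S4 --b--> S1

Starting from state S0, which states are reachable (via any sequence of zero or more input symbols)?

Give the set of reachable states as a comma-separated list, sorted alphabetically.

Answer: S0, S1, S2, S3, S4

Derivation:
BFS from S0:
  visit S0: S0--a-->S1 (new), S0--b-->S2 (new)
  visit S1: S1--a-->S3 (new), S1--b-->S3 (seen)
  visit S2: S2--a-->S0 (seen), S2--b-->S3 (seen)
  visit S3: S3--a-->S3 (seen), S3--b-->S4 (new)
  visit S4: S4--a-->S2 (seen), S4--b-->S1 (seen)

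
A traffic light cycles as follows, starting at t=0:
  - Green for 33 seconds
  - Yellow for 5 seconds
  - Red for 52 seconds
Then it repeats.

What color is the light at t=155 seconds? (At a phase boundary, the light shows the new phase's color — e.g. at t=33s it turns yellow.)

Cycle length = 33 + 5 + 52 = 90s
t = 155, phase_t = 155 mod 90 = 65
65 >= 38 → RED

Answer: red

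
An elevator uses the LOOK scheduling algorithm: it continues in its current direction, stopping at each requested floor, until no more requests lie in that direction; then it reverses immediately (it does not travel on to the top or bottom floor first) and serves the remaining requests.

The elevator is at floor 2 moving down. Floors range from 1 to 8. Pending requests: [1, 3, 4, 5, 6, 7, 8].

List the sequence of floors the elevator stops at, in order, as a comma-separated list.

Answer: 1, 3, 4, 5, 6, 7, 8

Derivation:
Current: 2, moving DOWN
Serve below first (descending): [1]
Then reverse, serve above (ascending): [3, 4, 5, 6, 7, 8]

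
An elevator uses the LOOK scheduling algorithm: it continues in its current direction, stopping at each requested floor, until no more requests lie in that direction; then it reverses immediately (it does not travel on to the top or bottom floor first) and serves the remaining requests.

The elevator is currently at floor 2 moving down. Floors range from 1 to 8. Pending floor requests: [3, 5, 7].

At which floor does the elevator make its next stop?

Answer: 3

Derivation:
Current floor: 2, direction: down
Requests above: [3, 5, 7]
Requests below: []
Moving down but no requests below → reverse; nearest above is min([3, 5, 7]) = 3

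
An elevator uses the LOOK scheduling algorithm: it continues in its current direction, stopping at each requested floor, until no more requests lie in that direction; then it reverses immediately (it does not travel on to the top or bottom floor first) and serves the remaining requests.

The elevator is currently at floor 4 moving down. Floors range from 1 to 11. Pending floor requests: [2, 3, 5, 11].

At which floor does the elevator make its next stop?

Answer: 3

Derivation:
Current floor: 4, direction: down
Requests above: [5, 11]
Requests below: [2, 3]
Moving down and requests lie below → nearest below is max([2, 3]) = 3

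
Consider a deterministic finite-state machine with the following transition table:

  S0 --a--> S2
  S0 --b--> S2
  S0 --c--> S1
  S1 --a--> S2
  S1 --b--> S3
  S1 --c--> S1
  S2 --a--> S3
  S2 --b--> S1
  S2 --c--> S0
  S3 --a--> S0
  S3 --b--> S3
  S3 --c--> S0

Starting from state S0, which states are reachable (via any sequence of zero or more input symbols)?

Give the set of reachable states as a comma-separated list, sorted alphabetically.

BFS from S0:
  visit S0: S0--a-->S2 (new), S0--b-->S2 (seen), S0--c-->S1 (new)
  visit S2: S2--a-->S3 (new), S2--b-->S1 (seen), S2--c-->S0 (seen)
  visit S1: S1--a-->S2 (seen), S1--b-->S3 (seen), S1--c-->S1 (seen)
  visit S3: S3--a-->S0 (seen), S3--b-->S3 (seen), S3--c-->S0 (seen)

Answer: S0, S1, S2, S3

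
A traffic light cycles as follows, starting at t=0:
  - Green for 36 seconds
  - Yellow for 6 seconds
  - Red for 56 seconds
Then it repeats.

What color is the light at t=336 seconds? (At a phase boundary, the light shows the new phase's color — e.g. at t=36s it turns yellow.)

Answer: red

Derivation:
Cycle length = 36 + 6 + 56 = 98s
t = 336, phase_t = 336 mod 98 = 42
42 >= 42 → RED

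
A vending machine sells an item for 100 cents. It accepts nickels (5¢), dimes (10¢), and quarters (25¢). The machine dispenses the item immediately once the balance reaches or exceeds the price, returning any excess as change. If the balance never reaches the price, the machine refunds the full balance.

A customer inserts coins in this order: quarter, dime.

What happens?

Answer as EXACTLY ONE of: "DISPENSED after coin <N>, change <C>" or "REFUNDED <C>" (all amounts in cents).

Answer: REFUNDED 35

Derivation:
Price: 100¢
Coin 1 (quarter, 25¢): balance = 25¢
Coin 2 (dime, 10¢): balance = 35¢
All coins inserted, balance 35¢ < price 100¢ → REFUND 35¢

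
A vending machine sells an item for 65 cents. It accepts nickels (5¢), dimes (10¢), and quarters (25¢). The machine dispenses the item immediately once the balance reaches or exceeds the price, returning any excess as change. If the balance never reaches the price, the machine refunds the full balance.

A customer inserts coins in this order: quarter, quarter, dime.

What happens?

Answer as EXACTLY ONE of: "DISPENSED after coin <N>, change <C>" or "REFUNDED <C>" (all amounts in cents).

Price: 65¢
Coin 1 (quarter, 25¢): balance = 25¢
Coin 2 (quarter, 25¢): balance = 50¢
Coin 3 (dime, 10¢): balance = 60¢
All coins inserted, balance 60¢ < price 65¢ → REFUND 60¢

Answer: REFUNDED 60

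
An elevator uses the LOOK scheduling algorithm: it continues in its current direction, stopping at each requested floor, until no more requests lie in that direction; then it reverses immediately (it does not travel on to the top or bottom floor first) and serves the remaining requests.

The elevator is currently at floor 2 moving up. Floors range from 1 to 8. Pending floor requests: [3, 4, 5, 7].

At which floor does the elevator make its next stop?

Answer: 3

Derivation:
Current floor: 2, direction: up
Requests above: [3, 4, 5, 7]
Requests below: []
Moving up and requests lie above → nearest above is min([3, 4, 5, 7]) = 3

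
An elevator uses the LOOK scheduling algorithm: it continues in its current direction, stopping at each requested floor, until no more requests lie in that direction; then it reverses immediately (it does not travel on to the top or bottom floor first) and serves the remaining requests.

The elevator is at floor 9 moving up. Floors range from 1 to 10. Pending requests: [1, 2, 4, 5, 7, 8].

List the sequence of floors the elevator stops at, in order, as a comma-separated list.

Current: 9, moving UP
Serve above first (ascending): []
Then reverse, serve below (descending): [8, 7, 5, 4, 2, 1]

Answer: 8, 7, 5, 4, 2, 1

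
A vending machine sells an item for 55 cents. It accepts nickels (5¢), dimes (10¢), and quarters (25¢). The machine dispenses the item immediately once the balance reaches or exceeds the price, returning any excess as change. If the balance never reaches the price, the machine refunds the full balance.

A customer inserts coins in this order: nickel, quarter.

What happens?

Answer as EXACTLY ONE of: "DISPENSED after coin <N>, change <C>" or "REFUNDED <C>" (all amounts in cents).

Answer: REFUNDED 30

Derivation:
Price: 55¢
Coin 1 (nickel, 5¢): balance = 5¢
Coin 2 (quarter, 25¢): balance = 30¢
All coins inserted, balance 30¢ < price 55¢ → REFUND 30¢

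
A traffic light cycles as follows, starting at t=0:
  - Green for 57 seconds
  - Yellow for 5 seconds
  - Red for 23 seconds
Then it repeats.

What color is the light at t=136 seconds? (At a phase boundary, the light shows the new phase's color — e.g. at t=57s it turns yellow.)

Cycle length = 57 + 5 + 23 = 85s
t = 136, phase_t = 136 mod 85 = 51
51 < 57 (green end) → GREEN

Answer: green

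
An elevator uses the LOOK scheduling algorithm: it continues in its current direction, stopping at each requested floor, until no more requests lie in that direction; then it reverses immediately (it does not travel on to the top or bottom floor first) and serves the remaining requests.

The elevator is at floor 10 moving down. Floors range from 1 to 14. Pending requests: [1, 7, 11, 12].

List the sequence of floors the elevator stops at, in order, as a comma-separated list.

Answer: 7, 1, 11, 12

Derivation:
Current: 10, moving DOWN
Serve below first (descending): [7, 1]
Then reverse, serve above (ascending): [11, 12]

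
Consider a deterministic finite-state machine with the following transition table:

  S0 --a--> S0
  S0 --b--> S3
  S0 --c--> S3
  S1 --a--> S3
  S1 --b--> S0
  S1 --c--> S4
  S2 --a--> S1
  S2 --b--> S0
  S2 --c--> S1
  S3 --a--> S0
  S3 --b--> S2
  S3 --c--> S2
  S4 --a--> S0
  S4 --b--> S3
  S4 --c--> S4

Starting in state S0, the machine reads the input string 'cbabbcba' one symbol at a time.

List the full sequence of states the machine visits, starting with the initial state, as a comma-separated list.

Start: S0
  read 'c': S0 --c--> S3
  read 'b': S3 --b--> S2
  read 'a': S2 --a--> S1
  read 'b': S1 --b--> S0
  read 'b': S0 --b--> S3
  read 'c': S3 --c--> S2
  read 'b': S2 --b--> S0
  read 'a': S0 --a--> S0

Answer: S0, S3, S2, S1, S0, S3, S2, S0, S0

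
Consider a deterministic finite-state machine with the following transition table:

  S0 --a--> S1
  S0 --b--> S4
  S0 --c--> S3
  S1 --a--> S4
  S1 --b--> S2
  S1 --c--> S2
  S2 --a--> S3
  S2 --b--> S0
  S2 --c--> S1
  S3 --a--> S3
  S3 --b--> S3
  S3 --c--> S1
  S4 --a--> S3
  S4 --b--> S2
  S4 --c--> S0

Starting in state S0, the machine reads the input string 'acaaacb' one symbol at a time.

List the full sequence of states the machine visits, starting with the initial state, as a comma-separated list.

Start: S0
  read 'a': S0 --a--> S1
  read 'c': S1 --c--> S2
  read 'a': S2 --a--> S3
  read 'a': S3 --a--> S3
  read 'a': S3 --a--> S3
  read 'c': S3 --c--> S1
  read 'b': S1 --b--> S2

Answer: S0, S1, S2, S3, S3, S3, S1, S2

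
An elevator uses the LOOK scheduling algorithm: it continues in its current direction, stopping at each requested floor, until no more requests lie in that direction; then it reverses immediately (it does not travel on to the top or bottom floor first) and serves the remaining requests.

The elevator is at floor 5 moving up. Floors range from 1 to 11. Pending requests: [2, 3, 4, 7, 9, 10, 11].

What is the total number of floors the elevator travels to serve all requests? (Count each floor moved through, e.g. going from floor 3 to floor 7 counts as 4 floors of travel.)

Answer: 15

Derivation:
Start at floor 5 moving up, LOOK stop order: [7, 9, 10, 11, 4, 3, 2]
  5 → 7: |7-5| = 2, total = 2
  7 → 9: |9-7| = 2, total = 4
  9 → 10: |10-9| = 1, total = 5
  10 → 11: |11-10| = 1, total = 6
  11 → 4: |4-11| = 7, total = 13
  4 → 3: |3-4| = 1, total = 14
  3 → 2: |2-3| = 1, total = 15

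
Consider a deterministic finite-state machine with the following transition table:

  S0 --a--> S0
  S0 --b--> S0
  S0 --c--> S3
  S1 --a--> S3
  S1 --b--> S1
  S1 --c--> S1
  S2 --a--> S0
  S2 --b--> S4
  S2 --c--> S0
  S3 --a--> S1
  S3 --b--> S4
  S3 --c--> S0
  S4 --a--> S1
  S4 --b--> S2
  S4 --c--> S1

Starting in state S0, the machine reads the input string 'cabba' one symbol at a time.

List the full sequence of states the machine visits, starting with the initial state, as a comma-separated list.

Start: S0
  read 'c': S0 --c--> S3
  read 'a': S3 --a--> S1
  read 'b': S1 --b--> S1
  read 'b': S1 --b--> S1
  read 'a': S1 --a--> S3

Answer: S0, S3, S1, S1, S1, S3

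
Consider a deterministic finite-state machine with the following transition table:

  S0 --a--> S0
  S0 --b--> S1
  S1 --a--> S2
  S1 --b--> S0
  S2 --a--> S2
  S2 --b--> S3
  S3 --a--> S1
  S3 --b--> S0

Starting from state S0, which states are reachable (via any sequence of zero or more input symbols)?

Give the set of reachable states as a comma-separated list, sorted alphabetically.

Answer: S0, S1, S2, S3

Derivation:
BFS from S0:
  visit S0: S0--a-->S0 (seen), S0--b-->S1 (new)
  visit S1: S1--a-->S2 (new), S1--b-->S0 (seen)
  visit S2: S2--a-->S2 (seen), S2--b-->S3 (new)
  visit S3: S3--a-->S1 (seen), S3--b-->S0 (seen)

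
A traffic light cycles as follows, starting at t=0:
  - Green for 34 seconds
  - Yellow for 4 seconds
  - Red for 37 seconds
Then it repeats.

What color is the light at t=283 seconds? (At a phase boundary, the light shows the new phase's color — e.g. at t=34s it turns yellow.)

Cycle length = 34 + 4 + 37 = 75s
t = 283, phase_t = 283 mod 75 = 58
58 >= 38 → RED

Answer: red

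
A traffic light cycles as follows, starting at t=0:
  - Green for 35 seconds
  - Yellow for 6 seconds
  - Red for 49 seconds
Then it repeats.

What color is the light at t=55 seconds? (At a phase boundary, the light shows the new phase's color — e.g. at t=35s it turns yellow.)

Cycle length = 35 + 6 + 49 = 90s
t = 55, phase_t = 55 mod 90 = 55
55 >= 41 → RED

Answer: red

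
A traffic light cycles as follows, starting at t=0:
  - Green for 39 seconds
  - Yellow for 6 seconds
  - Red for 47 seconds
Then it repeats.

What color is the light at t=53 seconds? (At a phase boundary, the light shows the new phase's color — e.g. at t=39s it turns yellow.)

Answer: red

Derivation:
Cycle length = 39 + 6 + 47 = 92s
t = 53, phase_t = 53 mod 92 = 53
53 >= 45 → RED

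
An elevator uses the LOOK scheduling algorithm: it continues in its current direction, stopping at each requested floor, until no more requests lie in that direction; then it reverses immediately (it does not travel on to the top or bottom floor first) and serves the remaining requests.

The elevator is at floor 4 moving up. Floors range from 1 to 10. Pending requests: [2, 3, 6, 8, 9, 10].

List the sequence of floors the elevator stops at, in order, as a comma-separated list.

Current: 4, moving UP
Serve above first (ascending): [6, 8, 9, 10]
Then reverse, serve below (descending): [3, 2]

Answer: 6, 8, 9, 10, 3, 2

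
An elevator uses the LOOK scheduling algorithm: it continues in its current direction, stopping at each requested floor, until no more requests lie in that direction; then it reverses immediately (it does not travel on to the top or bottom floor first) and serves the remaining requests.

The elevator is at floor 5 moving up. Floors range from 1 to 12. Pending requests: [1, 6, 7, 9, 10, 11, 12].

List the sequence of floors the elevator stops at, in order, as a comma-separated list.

Answer: 6, 7, 9, 10, 11, 12, 1

Derivation:
Current: 5, moving UP
Serve above first (ascending): [6, 7, 9, 10, 11, 12]
Then reverse, serve below (descending): [1]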